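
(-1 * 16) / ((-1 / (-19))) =-304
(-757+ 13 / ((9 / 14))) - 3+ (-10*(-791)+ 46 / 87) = 7170.75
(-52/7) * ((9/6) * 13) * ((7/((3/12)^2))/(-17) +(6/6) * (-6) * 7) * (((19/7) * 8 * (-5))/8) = -11366940/119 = -95520.50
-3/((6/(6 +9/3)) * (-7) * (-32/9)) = -81/448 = -0.18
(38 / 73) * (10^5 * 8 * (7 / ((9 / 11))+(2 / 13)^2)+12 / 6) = 396689715596 / 111033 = 3572719.06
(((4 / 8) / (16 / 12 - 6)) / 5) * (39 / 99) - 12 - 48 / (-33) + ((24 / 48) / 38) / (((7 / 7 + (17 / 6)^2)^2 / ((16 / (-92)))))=-10.55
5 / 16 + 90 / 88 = 235 / 176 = 1.34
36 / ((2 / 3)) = 54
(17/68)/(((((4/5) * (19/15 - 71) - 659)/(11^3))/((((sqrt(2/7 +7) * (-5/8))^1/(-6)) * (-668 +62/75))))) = 166501445 * sqrt(357)/36025248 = 87.33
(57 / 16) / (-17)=-0.21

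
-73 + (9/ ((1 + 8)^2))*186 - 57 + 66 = -130/ 3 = -43.33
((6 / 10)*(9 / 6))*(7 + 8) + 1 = 29 / 2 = 14.50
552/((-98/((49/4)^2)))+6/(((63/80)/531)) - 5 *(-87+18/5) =101289/28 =3617.46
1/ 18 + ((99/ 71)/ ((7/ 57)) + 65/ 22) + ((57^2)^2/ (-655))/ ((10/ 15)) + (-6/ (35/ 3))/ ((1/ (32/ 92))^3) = -18946893904092361/ 784235300310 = -24159.71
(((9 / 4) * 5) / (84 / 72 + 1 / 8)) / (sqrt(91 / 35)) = 270 * sqrt(65) / 403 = 5.40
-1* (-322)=322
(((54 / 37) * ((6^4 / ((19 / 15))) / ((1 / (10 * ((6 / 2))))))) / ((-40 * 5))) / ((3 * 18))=-2916 / 703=-4.15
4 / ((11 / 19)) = 76 / 11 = 6.91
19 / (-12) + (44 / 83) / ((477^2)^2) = -27213472030243 / 17187456019212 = -1.58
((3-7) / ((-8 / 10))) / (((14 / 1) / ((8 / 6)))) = 10 / 21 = 0.48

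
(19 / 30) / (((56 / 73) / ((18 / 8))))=1.86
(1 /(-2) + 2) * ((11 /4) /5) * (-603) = -497.48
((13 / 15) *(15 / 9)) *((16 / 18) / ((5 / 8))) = 832 / 405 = 2.05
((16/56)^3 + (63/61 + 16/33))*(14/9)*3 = 2127938/295911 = 7.19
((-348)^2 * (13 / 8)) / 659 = 196794 / 659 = 298.63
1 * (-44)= -44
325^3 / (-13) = -2640625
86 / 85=1.01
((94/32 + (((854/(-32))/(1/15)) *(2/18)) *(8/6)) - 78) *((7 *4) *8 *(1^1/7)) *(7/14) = -19349/9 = -2149.89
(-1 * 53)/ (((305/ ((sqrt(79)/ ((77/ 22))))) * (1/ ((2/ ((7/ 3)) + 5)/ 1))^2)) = -178186 * sqrt(79)/ 104615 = -15.14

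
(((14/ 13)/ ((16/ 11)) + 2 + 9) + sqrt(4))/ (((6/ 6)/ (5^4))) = 893125/ 104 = 8587.74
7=7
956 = 956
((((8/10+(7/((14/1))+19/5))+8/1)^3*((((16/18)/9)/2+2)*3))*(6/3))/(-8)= -186591553/54000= -3455.40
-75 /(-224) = 75 /224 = 0.33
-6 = -6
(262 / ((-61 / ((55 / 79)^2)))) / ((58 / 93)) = -36853575 / 11040329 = -3.34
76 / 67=1.13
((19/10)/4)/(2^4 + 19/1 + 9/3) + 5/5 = 81/80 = 1.01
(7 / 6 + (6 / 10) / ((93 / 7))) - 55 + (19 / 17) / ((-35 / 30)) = -6058757 / 110670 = -54.75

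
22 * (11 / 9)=242 / 9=26.89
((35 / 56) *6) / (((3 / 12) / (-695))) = -10425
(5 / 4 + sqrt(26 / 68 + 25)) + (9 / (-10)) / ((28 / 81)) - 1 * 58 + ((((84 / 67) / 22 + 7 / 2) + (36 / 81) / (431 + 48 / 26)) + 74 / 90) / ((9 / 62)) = -548885805773 / 18811241064 + sqrt(29342) / 34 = -24.14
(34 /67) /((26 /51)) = 867 /871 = 1.00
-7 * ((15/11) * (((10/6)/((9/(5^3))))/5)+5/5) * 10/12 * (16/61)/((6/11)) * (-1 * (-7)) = -709520/4941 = -143.60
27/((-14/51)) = -1377/14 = -98.36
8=8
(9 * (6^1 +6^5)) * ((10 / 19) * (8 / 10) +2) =3221748 / 19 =169565.68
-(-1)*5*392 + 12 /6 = 1962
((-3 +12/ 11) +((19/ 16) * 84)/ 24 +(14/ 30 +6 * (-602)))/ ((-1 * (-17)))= -19057031/ 89760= -212.31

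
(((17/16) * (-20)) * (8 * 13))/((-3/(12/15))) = 589.33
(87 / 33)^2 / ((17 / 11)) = 841 / 187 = 4.50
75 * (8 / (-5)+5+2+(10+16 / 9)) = 3865 / 3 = 1288.33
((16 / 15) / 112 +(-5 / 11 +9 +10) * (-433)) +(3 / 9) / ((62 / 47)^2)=-8029.98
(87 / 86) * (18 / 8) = 783 / 344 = 2.28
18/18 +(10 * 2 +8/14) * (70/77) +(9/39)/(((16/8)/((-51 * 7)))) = -43025/2002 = -21.49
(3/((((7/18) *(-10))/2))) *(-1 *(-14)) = -108/5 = -21.60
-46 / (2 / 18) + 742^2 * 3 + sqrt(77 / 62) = sqrt(4774) / 62 + 1651278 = 1651279.11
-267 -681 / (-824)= -219327 / 824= -266.17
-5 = -5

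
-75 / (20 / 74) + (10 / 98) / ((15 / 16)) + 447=49865 / 294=169.61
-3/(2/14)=-21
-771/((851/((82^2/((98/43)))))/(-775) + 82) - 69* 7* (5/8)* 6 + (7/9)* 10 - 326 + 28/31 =-7306755840952561/3417611467572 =-2137.97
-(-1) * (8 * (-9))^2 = 5184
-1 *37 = -37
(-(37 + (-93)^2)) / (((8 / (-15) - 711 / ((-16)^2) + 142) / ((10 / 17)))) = -333542400 / 9053639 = -36.84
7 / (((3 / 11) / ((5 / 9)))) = 385 / 27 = 14.26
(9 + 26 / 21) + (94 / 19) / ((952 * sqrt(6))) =47 * sqrt(6) / 54264 + 215 / 21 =10.24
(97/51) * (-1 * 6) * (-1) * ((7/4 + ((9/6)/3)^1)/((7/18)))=7857/119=66.03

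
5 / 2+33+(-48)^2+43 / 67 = 313579 / 134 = 2340.14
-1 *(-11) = 11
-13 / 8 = -1.62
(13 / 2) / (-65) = -1 / 10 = -0.10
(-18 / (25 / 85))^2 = 93636 / 25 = 3745.44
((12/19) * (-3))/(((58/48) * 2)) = -432/551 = -0.78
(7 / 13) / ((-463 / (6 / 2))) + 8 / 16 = 5977 / 12038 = 0.50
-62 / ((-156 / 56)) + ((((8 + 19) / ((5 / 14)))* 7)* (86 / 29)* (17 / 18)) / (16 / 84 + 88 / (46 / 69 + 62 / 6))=2298401 / 11310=203.22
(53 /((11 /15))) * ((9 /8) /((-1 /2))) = -7155 /44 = -162.61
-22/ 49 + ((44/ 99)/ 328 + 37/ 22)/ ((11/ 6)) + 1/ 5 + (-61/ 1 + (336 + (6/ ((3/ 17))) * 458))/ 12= 19270916183/ 14585340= 1321.25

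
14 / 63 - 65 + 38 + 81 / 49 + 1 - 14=-16813 / 441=-38.12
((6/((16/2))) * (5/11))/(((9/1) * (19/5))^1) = 25/2508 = 0.01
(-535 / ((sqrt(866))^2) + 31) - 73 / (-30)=213137 / 6495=32.82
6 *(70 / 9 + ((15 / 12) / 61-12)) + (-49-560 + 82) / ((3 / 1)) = -24507 / 122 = -200.88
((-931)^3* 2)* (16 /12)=-2151878642.67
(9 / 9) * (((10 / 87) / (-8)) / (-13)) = 5 / 4524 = 0.00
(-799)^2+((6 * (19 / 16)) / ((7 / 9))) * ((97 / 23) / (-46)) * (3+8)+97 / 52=491706092765 / 770224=638393.63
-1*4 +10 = 6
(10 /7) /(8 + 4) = 5 /42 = 0.12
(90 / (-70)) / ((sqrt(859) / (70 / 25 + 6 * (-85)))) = 22.25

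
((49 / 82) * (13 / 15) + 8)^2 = 109767529 / 1512900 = 72.55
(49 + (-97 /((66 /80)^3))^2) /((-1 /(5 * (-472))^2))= -215000739814406977600 /1291467969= -166477795017.16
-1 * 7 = -7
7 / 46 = 0.15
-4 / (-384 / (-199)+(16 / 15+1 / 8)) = -95520 / 74537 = -1.28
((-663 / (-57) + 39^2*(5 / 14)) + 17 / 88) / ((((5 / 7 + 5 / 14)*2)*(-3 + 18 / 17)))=-110435009 / 827640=-133.43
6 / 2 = 3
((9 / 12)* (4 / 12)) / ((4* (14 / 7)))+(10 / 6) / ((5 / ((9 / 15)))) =37 / 160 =0.23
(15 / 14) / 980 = 3 / 2744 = 0.00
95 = 95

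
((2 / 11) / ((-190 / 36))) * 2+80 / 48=5009 / 3135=1.60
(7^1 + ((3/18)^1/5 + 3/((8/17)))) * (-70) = -11263/12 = -938.58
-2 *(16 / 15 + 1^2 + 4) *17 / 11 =-3094 / 165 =-18.75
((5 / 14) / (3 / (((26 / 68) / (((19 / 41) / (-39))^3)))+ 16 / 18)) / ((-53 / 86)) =-1269651979245 / 1947427012594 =-0.65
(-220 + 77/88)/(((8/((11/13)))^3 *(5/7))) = -0.36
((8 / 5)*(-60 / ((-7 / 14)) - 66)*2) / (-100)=-216 / 125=-1.73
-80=-80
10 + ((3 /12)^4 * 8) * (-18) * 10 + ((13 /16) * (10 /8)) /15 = 853 /192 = 4.44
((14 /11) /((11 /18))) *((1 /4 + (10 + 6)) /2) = 4095 /242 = 16.92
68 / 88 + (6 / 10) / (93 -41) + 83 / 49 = 347287 / 140140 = 2.48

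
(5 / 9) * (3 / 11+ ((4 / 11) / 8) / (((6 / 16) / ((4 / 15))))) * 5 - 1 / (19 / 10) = 5435 / 16929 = 0.32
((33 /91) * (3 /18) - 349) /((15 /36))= -381042 /455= -837.45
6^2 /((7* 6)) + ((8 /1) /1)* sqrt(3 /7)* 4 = 6 /7 + 32* sqrt(21) /7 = 21.81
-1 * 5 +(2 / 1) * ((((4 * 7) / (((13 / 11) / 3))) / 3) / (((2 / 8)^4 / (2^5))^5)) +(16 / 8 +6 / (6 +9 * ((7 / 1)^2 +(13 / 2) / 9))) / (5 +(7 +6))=185515510948387398044095930 / 106119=1748183746062320583911.42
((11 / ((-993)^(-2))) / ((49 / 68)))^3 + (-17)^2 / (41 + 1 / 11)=181358835851754745483831391387 / 53177348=3410452808811653140051.88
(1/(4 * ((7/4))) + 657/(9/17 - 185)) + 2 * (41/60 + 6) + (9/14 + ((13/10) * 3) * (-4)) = -235631/47040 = -5.01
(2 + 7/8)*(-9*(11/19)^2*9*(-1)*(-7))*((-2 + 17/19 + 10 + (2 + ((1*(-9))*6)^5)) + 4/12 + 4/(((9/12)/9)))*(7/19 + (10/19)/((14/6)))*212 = 4117120086299989032/130321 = 31592146210510.88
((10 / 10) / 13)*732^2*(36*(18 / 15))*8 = 925903872 / 65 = 14244674.95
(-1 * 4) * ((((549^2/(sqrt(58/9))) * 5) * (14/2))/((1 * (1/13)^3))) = -139057379370 * sqrt(58)/29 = -36518256895.79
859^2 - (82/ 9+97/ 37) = 245710466/ 333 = 737869.27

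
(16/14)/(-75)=-8/525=-0.02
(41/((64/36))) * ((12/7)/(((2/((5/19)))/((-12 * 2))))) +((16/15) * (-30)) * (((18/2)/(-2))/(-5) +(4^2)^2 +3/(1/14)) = -6443617/665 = -9689.65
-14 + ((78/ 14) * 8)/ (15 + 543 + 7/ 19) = -1033754/ 74263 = -13.92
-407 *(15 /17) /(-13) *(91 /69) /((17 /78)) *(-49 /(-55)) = 989898 /6647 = 148.92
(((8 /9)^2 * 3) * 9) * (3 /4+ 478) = 30640 /3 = 10213.33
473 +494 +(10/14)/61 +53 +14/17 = 7410243/7259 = 1020.84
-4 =-4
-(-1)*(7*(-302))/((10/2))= -2114/5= -422.80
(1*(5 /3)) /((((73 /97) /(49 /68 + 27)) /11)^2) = 20226537885125 /73923888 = 273613.02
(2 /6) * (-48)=-16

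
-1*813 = -813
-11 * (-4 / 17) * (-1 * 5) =-220 / 17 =-12.94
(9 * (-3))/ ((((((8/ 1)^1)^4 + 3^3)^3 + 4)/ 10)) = -270/ 70087408871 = -0.00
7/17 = 0.41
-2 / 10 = -1 / 5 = -0.20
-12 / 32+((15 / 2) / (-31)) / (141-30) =-3461 / 9176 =-0.38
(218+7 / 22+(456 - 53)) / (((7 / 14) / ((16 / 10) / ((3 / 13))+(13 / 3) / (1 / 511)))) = 41403401 / 15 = 2760226.73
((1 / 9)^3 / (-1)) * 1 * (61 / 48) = -61 / 34992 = -0.00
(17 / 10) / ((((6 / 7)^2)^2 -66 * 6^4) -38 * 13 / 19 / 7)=-40817 / 2053795580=-0.00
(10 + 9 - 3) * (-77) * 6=-7392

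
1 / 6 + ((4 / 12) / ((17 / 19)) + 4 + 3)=769 / 102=7.54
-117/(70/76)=-4446/35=-127.03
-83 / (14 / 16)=-664 / 7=-94.86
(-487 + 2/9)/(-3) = 4381/27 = 162.26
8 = 8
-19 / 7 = -2.71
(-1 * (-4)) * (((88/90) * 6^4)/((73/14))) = 354816/365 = 972.10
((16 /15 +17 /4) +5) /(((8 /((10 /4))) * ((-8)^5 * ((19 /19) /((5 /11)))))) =-3095 /69206016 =-0.00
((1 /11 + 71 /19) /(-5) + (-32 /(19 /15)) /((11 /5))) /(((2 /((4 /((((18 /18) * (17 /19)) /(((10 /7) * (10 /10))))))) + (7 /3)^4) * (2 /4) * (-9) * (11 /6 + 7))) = 5529600 /537537077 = 0.01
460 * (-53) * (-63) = 1535940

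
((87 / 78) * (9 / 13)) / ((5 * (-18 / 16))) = -116 / 845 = -0.14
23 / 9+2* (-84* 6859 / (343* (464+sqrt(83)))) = -23415335 / 4995207+8664* sqrt(83) / 555023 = -4.55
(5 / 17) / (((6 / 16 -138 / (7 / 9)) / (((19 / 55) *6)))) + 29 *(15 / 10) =53764789 / 1236070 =43.50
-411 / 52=-7.90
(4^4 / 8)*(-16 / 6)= -256 / 3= -85.33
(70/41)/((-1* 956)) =-35/19598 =-0.00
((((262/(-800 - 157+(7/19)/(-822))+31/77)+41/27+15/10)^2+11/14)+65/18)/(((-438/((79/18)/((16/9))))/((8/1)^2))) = -4364013980580411509377747/845839970719465894511724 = -5.16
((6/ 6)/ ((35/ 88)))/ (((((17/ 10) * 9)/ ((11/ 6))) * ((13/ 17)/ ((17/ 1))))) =6.70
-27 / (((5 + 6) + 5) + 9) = -1.08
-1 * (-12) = 12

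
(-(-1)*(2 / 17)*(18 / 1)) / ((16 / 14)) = 63 / 34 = 1.85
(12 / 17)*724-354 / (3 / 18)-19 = -27743 / 17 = -1631.94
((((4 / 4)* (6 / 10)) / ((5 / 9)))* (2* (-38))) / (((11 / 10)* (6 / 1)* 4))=-171 / 55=-3.11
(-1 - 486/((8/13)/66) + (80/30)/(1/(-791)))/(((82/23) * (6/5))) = -37421345/2952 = -12676.61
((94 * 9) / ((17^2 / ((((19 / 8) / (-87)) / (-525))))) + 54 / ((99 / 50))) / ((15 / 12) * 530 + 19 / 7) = 1760019823 / 42928739150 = 0.04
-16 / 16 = -1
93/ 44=2.11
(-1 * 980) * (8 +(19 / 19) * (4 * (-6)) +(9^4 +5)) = -6419000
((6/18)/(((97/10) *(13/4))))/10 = 0.00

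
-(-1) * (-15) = -15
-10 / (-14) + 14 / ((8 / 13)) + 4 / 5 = 3397 / 140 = 24.26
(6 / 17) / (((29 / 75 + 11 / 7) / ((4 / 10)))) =315 / 4369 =0.07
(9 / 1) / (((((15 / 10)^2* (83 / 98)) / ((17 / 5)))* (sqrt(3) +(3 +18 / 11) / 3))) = -623084 / 15355 +403172* sqrt(3) / 15355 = 4.90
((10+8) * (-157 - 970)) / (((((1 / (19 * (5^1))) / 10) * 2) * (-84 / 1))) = 229425 / 2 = 114712.50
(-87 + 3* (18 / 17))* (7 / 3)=-3325 / 17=-195.59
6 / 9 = 2 / 3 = 0.67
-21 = -21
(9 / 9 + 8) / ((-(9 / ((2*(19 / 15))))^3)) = -0.20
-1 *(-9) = 9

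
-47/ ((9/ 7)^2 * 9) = -2303/ 729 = -3.16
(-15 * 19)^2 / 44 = 1846.02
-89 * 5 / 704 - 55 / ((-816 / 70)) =146705 / 35904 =4.09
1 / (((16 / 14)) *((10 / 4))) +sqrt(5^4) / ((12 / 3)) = 33 / 5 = 6.60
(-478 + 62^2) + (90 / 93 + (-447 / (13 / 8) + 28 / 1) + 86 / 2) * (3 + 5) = 701674 / 403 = 1741.13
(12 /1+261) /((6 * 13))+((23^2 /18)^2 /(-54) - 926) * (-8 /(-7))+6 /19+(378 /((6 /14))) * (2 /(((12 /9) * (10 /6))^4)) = -11639661577729 /11634840000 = -1000.41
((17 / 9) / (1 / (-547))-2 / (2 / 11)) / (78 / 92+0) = -432308 / 351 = -1231.65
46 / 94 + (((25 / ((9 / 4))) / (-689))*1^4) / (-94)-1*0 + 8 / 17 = 4757017 / 4954599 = 0.96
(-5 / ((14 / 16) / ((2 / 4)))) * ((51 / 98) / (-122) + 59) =-3526765 / 20923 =-168.56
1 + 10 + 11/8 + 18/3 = 18.38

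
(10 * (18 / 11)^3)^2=3401222400 / 1771561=1919.90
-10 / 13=-0.77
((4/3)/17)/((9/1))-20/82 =-4426/18819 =-0.24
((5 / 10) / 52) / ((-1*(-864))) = 1 / 89856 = 0.00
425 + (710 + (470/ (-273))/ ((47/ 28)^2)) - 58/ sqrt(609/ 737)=2079335/ 1833 - 2 * sqrt(448833)/ 21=1070.58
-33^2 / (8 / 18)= -9801 / 4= -2450.25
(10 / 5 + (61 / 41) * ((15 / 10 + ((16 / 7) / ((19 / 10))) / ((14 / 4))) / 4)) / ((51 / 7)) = 273383 / 741608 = 0.37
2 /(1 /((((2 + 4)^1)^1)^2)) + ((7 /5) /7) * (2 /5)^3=45008 /625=72.01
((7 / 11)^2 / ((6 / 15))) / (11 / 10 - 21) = -1225 / 24079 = -0.05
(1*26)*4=104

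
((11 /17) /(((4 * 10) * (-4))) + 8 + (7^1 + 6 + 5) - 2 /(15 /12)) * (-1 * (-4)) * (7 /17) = 464499 /11560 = 40.18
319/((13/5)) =1595/13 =122.69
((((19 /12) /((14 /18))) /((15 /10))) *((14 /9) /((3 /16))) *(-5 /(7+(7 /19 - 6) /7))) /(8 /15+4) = -63175 /31518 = -2.00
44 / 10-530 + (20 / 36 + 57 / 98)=-2312881 / 4410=-524.46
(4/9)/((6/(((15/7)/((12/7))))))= 5/54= 0.09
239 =239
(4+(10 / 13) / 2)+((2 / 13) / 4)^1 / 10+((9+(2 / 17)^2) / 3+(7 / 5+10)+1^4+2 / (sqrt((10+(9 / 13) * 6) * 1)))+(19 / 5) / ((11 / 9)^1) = sqrt(598) / 46+56788669 / 2479620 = 23.43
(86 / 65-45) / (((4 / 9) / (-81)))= 2069631 / 260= 7960.12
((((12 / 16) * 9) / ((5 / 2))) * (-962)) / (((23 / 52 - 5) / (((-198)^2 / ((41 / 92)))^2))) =2928379414054228992 / 663995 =4410243170587.47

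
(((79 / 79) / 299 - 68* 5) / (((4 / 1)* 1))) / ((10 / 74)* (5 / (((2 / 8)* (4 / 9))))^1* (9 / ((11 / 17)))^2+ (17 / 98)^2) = -1092760750543 / 15125154783947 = -0.07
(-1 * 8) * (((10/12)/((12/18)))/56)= -5/28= -0.18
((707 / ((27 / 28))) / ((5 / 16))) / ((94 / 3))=158368 / 2115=74.88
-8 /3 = -2.67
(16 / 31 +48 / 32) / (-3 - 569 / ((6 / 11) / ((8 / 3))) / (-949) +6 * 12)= 213525 / 7618126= 0.03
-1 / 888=-0.00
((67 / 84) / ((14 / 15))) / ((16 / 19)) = 6365 / 6272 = 1.01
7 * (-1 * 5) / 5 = -7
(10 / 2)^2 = 25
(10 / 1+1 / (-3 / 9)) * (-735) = -5145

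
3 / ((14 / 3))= 9 / 14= 0.64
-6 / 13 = -0.46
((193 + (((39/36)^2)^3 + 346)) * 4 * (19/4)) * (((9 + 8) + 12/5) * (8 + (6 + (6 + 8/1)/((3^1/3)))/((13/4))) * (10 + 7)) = 232653104409881/4852224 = 47947725.50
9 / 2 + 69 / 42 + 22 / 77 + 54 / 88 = 2169 / 308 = 7.04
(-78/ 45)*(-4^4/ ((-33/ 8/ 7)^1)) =-372736/ 495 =-753.00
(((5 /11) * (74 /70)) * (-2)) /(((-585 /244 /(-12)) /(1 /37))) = -1952 /15015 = -0.13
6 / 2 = 3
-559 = -559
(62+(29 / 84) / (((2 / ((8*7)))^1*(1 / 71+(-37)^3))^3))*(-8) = -496.00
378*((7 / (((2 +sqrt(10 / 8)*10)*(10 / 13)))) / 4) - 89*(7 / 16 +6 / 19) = -14944753 / 183920 +17199*sqrt(5) / 484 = -1.80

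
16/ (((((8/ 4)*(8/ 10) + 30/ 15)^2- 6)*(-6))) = -100/ 261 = -0.38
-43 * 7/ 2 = -301/ 2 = -150.50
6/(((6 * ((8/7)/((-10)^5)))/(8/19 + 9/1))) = -15662500/19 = -824342.11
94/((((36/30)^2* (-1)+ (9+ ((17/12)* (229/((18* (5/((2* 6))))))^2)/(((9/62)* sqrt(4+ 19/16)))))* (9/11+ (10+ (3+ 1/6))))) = -143669387931300/45117318441177700367+ 8332774674760800* sqrt(83)/45117318441177700367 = 0.00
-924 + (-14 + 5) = -933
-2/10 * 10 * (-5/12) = 5/6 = 0.83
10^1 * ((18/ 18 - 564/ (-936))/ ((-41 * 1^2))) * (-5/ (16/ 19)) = 59375/ 25584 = 2.32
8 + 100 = 108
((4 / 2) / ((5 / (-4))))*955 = -1528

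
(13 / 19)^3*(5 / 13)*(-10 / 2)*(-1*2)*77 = 650650 / 6859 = 94.86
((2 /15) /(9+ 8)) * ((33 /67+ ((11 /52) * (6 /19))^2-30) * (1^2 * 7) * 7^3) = -386069762603 /694892510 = -555.58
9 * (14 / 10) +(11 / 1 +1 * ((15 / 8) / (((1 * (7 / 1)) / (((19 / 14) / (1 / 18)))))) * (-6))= -15347 / 980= -15.66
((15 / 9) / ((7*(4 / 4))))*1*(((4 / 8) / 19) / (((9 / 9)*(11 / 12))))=10 / 1463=0.01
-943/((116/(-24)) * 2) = 2829/29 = 97.55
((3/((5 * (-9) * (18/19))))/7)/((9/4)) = -38/8505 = -0.00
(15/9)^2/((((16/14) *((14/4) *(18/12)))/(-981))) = -2725/6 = -454.17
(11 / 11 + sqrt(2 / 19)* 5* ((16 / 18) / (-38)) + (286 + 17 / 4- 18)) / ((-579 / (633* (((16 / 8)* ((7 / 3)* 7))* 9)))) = -87815.73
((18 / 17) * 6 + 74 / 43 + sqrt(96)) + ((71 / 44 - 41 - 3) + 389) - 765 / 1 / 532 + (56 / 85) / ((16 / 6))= 4 * sqrt(6) + 111190587 / 314545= 363.29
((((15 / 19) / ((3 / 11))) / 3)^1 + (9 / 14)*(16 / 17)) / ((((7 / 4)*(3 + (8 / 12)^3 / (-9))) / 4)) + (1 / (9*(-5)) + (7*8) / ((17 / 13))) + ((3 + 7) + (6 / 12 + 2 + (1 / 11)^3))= 77248696900681 / 1366955673930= 56.51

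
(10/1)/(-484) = -5/242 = -0.02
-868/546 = -62/39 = -1.59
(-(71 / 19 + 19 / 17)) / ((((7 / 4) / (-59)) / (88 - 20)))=211456 / 19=11129.26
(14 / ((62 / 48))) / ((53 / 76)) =25536 / 1643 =15.54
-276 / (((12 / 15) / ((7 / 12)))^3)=-986125 / 9216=-107.00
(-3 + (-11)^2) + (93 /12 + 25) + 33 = 735 /4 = 183.75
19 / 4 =4.75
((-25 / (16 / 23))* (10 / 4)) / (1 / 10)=-14375 / 16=-898.44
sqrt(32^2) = 32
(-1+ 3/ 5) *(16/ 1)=-32/ 5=-6.40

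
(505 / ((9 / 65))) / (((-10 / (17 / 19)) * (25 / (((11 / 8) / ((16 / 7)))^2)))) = -132341209 / 28016640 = -4.72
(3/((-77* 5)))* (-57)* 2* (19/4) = 4.22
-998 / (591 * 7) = -998 / 4137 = -0.24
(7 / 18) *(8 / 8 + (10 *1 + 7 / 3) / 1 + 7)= 427 / 54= 7.91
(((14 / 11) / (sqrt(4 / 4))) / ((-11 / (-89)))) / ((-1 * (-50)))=0.21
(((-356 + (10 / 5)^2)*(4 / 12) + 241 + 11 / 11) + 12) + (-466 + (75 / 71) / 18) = -46757 / 142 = -329.27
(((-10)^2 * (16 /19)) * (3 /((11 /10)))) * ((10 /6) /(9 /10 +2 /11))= 800000 /2261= 353.83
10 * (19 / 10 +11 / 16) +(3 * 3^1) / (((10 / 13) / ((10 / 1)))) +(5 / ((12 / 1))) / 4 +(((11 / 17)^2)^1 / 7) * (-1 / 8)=13883123 / 97104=142.97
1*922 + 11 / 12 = 11075 / 12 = 922.92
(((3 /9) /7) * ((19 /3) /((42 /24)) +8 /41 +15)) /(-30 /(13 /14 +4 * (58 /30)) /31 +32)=913445411 /32512313988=0.03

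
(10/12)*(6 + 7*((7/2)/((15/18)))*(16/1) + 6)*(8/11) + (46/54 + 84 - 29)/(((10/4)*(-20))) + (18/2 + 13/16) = 35765821/118800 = 301.06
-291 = -291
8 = 8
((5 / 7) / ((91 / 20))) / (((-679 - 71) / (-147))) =2 / 65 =0.03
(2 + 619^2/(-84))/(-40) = 382993/3360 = 113.99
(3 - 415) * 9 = -3708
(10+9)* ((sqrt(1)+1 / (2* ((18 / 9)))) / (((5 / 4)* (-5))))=-19 / 5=-3.80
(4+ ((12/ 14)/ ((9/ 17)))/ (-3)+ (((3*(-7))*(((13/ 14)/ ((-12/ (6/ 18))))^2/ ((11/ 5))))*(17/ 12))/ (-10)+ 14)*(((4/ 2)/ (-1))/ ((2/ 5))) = -278798365/ 3193344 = -87.31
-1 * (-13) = 13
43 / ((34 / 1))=43 / 34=1.26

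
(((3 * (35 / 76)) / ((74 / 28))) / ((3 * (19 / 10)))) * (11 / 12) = 13475 / 160284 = 0.08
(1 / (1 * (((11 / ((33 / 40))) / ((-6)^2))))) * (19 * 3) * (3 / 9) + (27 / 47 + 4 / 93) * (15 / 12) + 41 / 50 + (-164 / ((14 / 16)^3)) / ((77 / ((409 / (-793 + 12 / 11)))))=16082203314587 / 294903065100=54.53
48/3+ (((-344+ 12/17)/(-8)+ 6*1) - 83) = -615/34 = -18.09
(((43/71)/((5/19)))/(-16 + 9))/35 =-817/86975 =-0.01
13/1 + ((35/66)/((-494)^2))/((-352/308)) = 1675062859/128851008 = 13.00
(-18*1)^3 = -5832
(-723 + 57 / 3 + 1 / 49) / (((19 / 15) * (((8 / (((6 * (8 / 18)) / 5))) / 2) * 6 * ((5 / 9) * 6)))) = -6899 / 1862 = -3.71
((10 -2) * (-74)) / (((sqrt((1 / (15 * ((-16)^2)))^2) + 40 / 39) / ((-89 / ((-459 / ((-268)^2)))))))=-62970134855680 / 7835589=-8036426.47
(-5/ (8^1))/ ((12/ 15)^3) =-625/ 512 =-1.22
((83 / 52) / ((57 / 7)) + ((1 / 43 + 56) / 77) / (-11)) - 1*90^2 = -79490537825 / 9813804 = -8099.87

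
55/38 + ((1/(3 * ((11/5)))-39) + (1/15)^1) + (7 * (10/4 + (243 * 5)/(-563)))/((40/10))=-172905033/4706680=-36.74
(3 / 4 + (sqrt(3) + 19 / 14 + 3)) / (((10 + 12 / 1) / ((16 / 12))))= 0.41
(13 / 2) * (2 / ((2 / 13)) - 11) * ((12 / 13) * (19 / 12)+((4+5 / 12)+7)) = 2009 / 12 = 167.42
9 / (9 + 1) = 9 / 10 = 0.90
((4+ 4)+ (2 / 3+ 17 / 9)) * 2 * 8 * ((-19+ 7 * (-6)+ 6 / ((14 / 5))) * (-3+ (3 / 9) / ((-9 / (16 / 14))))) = 360088000 / 11907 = 30241.71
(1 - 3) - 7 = -9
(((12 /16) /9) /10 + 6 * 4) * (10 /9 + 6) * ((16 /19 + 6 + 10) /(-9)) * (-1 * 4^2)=23601152 /4617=5111.79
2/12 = 1/6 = 0.17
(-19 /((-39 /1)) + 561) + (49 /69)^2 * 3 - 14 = 11326421 /20631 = 549.00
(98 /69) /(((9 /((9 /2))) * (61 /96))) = 1568 /1403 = 1.12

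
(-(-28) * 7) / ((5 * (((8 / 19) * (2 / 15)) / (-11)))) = -30723 / 4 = -7680.75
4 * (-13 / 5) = -52 / 5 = -10.40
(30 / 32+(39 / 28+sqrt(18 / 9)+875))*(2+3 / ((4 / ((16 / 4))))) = 4393.72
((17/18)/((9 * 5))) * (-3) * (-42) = 119/45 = 2.64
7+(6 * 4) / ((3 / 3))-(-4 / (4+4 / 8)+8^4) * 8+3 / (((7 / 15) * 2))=-4123561 / 126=-32726.67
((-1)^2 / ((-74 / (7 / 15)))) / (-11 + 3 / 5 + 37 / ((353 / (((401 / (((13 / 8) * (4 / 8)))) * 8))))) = -4589 / 293580792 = -0.00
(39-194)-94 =-249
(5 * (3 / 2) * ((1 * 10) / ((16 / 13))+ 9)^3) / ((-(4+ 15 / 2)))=-38570295 / 11776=-3275.33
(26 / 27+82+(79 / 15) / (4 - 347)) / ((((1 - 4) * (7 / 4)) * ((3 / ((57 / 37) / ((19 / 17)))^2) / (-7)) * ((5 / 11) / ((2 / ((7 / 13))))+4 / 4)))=1269859357624 / 20348685945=62.40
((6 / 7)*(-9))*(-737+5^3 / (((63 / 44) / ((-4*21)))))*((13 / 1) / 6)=944229 / 7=134889.86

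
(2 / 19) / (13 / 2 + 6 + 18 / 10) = 20 / 2717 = 0.01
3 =3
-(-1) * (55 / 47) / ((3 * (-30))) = -11 / 846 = -0.01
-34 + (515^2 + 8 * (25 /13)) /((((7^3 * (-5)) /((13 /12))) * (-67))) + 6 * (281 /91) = -15501481 /1195012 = -12.97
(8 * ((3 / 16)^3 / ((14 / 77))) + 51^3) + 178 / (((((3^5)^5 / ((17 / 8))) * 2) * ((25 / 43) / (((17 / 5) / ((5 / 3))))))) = 23977371109977174694009 / 180754903347840000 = 132651.29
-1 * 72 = -72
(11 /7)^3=1331 /343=3.88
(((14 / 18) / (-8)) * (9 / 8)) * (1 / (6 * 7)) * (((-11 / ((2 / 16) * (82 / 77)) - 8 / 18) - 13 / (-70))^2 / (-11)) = 4584407701129 / 2818205913600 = 1.63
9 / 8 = 1.12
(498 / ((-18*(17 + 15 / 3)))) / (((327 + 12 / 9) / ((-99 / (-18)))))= -83 / 3940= -0.02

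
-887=-887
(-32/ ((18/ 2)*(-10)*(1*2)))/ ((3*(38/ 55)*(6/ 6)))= 44/ 513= 0.09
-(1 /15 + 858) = -12871 /15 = -858.07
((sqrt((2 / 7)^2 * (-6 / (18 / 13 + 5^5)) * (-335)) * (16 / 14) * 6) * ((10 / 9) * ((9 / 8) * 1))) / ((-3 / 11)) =-440 * sqrt(1062001590) / 1991507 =-7.20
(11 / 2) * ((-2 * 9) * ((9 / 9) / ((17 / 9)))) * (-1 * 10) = 8910 / 17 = 524.12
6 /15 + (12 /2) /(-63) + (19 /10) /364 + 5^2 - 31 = -12427 /2184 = -5.69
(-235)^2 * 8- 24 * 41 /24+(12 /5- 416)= 2206727 /5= 441345.40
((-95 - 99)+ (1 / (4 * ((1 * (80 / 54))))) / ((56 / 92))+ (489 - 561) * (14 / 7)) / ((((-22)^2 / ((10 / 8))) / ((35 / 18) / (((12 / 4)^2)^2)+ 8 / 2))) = -4438379633 / 1264564224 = -3.51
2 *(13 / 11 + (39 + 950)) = 21784 / 11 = 1980.36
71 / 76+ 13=1059 / 76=13.93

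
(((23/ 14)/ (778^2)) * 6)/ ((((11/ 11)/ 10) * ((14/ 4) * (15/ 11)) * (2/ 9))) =2277/ 14829458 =0.00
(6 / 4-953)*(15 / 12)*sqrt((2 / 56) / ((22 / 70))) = -865*sqrt(55) / 16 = -400.94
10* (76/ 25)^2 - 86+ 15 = 2677/ 125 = 21.42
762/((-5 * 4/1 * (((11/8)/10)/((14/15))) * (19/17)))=-241808/1045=-231.40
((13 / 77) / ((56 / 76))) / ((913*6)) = 247 / 5905284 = 0.00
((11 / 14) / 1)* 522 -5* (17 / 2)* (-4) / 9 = 27029 / 63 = 429.03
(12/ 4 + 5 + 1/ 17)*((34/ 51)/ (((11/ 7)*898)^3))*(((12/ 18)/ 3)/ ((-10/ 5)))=-0.00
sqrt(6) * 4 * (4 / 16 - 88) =-351 * sqrt(6) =-859.77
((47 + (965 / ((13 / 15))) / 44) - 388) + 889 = 573.31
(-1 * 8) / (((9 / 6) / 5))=-80 / 3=-26.67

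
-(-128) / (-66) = -64 / 33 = -1.94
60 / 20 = 3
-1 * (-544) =544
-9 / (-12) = 0.75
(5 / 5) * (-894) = -894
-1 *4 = -4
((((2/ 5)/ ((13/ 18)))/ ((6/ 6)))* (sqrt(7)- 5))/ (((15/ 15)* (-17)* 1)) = 0.08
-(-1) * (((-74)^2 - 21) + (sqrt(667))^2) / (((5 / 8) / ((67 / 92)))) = 820348 / 115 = 7133.46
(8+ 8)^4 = 65536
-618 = -618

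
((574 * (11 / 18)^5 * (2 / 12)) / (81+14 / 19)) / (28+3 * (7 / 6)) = 0.00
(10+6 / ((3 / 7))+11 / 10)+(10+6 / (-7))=2397 / 70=34.24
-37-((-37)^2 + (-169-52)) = -1185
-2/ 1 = -2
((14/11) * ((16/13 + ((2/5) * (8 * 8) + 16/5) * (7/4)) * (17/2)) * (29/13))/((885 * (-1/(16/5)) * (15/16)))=-2964878336/616955625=-4.81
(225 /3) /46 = 75 /46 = 1.63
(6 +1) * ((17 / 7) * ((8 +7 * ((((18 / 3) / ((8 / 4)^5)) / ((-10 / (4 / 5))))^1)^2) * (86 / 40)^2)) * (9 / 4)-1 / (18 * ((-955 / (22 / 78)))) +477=8116845845999951 / 4290624000000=1891.76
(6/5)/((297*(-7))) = -0.00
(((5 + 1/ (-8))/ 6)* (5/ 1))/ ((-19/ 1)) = -65/ 304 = -0.21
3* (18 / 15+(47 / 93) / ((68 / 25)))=43819 / 10540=4.16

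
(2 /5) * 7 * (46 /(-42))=-46 /15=-3.07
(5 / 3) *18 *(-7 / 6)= -35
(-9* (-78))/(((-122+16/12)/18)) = -18954/181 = -104.72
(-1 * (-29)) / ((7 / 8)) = 232 / 7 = 33.14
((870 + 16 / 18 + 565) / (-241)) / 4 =-12923 / 8676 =-1.49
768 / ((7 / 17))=13056 / 7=1865.14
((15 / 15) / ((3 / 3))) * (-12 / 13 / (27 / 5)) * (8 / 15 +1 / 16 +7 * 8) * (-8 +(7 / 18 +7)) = 5.91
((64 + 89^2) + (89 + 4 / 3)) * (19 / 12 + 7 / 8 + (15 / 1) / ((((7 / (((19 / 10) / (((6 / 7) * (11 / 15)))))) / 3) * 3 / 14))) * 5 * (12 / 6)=1489232785 / 198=7521377.70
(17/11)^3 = 4913/1331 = 3.69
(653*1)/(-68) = -653/68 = -9.60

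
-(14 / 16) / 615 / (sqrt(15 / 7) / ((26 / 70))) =-0.00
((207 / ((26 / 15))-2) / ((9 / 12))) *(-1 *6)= -12212 / 13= -939.38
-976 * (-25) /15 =4880 /3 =1626.67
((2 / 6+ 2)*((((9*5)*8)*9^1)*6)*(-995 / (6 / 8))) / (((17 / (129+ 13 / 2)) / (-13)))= 106002842400 / 17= 6235461317.65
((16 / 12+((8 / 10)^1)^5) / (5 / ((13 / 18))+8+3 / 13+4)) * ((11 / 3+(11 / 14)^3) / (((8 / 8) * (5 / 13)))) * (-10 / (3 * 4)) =-22485629309 / 28824862500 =-0.78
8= 8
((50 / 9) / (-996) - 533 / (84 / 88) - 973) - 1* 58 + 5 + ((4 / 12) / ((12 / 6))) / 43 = -1068731060 / 674541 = -1584.38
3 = 3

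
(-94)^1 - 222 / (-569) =-93.61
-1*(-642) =642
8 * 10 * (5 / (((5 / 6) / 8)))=3840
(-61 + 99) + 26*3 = 116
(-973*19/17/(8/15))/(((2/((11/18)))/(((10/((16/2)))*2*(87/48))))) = -147433825/52224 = -2823.10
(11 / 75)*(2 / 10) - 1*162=-60739 / 375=-161.97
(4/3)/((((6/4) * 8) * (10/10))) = 0.11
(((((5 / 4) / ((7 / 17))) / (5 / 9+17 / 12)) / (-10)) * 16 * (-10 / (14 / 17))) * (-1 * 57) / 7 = -5930280 / 24353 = -243.51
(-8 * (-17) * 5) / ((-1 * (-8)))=85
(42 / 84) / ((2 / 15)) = 15 / 4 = 3.75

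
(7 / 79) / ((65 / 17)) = 119 / 5135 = 0.02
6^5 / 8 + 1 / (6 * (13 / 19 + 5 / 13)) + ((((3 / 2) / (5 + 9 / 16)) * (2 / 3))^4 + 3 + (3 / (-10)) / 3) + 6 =981.06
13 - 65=-52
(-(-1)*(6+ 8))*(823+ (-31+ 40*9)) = 16128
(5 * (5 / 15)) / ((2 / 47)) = 235 / 6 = 39.17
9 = 9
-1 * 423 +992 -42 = 527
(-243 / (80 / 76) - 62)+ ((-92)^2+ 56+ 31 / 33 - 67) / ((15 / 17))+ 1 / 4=4597823 / 495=9288.53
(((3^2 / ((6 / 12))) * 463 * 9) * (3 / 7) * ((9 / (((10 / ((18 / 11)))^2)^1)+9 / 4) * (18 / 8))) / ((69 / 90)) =91560611763 / 389620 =234999.77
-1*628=-628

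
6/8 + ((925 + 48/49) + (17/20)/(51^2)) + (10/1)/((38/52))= 669777049/712215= 940.41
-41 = -41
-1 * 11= -11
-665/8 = -83.12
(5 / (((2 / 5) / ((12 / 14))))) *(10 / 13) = 8.24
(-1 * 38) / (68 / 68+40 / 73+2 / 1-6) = 2774 / 179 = 15.50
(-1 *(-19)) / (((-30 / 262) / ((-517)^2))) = -44352154.73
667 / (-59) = -667 / 59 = -11.31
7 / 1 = 7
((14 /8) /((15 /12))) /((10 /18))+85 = 2188 /25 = 87.52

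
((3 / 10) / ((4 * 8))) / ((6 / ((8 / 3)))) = 1 / 240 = 0.00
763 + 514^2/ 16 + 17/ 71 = 4906239/ 284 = 17275.49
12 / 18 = 2 / 3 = 0.67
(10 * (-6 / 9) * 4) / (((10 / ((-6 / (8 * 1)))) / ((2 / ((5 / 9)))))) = 36 / 5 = 7.20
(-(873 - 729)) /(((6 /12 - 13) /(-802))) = -230976 /25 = -9239.04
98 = 98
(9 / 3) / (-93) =-1 / 31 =-0.03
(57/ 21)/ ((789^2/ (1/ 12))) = 19/ 52291764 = 0.00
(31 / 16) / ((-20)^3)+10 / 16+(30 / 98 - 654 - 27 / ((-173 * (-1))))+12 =-695765238787 / 1085056000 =-641.23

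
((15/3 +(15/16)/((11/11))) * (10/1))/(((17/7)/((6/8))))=9975/544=18.34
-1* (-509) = 509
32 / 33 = 0.97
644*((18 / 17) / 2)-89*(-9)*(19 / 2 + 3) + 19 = 352663 / 34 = 10372.44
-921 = -921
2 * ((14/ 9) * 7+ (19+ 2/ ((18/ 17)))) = 572/ 9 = 63.56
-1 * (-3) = 3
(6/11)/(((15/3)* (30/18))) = 18/275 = 0.07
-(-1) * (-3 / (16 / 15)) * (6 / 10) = -27 / 16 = -1.69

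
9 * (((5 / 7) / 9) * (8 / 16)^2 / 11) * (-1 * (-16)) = 20 / 77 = 0.26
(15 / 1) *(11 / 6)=27.50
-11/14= -0.79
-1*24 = -24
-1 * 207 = -207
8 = 8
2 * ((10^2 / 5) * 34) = 1360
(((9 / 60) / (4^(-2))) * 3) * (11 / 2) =198 / 5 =39.60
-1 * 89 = -89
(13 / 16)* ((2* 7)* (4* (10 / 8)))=56.88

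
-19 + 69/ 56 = -995/ 56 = -17.77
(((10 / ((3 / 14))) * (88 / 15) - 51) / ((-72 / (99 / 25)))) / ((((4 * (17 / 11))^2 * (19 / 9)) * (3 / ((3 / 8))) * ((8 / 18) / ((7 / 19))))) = -33625053 / 2136657920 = -0.02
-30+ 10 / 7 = -200 / 7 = -28.57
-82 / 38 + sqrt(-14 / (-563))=-41 / 19 + sqrt(7882) / 563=-2.00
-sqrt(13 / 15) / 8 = -sqrt(195) / 120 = -0.12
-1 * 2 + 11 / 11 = -1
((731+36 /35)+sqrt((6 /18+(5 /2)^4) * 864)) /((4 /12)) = 9 * sqrt(3782)+76863 /35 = 2749.57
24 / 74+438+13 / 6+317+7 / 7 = 168385 / 222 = 758.49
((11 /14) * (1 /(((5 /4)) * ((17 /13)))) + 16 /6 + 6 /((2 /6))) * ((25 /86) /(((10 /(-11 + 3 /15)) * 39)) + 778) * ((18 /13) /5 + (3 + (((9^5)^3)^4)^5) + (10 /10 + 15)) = 3999236077910027966363122440391733318757276672404163853276444656773434908651777059595043897556387533485047749527109977401750622084620012042040720231296573144614769438648049987866107746707659203512762101517600432873226227649950107974989714823422759209942423554291304551680288311906213849384926534788 /12971595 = 308307195677172157037212700000000000000000000000000000000000000000000000000000000000000000000000000000000000000000000000000000000000000000000000000000000000000000000000000000000000000000000000000000000000000000000000000000000000000000000000000000000000000000000000000000000000000000000000000.00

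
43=43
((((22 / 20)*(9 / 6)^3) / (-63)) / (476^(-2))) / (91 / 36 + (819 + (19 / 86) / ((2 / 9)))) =-25835733 / 1591580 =-16.23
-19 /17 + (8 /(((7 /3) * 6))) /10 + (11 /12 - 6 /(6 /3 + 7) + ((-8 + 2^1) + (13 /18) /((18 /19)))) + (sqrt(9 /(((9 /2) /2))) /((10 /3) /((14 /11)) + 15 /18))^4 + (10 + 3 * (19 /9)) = 44304266705654 /4260925974375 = 10.40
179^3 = 5735339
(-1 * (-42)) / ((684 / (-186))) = -217 / 19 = -11.42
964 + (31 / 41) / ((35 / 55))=277009 / 287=965.19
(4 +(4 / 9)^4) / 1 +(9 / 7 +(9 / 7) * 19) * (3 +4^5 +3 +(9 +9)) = 1237852540 / 45927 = 26952.61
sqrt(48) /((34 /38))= 76*sqrt(3) /17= 7.74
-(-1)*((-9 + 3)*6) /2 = -18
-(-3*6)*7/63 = 2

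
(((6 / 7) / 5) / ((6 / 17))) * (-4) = -68 / 35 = -1.94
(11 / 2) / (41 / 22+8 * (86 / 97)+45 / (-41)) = 0.70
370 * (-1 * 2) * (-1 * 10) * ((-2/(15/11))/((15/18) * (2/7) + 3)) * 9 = -512820/17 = -30165.88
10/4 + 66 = 137/2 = 68.50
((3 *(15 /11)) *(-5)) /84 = -75 /308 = -0.24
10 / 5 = 2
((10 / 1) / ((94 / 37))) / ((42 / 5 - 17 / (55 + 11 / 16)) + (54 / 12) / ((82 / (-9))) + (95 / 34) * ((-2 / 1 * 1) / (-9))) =2297799900 / 4799565787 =0.48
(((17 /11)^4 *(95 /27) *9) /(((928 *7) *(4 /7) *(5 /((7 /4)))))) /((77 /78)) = 20629687 /1195642624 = 0.02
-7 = -7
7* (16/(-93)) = -1.20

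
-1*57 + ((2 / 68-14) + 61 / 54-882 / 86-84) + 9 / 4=-12777479 / 78948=-161.85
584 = 584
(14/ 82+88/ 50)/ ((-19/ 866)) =-88.00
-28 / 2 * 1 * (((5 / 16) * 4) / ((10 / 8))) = -14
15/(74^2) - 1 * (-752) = 4117967/5476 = 752.00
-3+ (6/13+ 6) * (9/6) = 87/13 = 6.69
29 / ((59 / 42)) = 1218 / 59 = 20.64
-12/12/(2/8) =-4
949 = 949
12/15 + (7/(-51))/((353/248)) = 63332/90015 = 0.70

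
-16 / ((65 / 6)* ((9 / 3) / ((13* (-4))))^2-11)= 6656 / 4561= 1.46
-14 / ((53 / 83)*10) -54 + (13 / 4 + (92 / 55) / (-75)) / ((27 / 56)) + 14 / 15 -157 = -1213422356 / 5902875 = -205.56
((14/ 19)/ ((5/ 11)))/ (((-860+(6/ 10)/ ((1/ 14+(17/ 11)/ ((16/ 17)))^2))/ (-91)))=31225441247/ 181997454866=0.17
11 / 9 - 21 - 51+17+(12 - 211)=-2275 / 9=-252.78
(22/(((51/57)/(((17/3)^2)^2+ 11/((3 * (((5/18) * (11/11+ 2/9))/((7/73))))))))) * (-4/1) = -51022389176/502605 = -101515.88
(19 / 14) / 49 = 0.03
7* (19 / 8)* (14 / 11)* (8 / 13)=1862 / 143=13.02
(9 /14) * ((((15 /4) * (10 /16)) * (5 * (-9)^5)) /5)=-88968.92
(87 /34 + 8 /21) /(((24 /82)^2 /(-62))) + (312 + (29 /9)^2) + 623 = -182342263 /154224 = -1182.32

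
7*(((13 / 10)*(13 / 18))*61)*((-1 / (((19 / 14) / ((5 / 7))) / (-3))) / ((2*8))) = 72163 / 1824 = 39.56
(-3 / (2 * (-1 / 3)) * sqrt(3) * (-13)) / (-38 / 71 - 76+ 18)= 8307 * sqrt(3) / 8312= 1.73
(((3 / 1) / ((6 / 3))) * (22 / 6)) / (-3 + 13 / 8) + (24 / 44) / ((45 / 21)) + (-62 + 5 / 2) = -6957 / 110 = -63.25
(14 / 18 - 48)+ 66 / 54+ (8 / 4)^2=-42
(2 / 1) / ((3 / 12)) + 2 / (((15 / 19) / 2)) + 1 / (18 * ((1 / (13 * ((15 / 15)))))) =1241 / 90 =13.79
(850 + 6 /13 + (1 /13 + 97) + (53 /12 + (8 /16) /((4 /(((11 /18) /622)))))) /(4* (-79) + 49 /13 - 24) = -1108441463 /391501728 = -2.83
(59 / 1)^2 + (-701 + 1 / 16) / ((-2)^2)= 211569 / 64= 3305.77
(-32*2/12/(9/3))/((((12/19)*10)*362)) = -19/24435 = -0.00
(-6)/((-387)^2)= -2/49923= -0.00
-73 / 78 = -0.94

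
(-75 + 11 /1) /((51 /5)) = -320 /51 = -6.27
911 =911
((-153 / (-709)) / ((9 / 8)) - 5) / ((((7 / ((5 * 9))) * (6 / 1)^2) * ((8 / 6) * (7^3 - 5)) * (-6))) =0.00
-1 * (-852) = 852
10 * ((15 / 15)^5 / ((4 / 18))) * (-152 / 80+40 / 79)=-9909 / 158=-62.72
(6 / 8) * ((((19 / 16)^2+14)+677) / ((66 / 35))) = 6203995 / 22528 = 275.39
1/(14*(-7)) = -0.01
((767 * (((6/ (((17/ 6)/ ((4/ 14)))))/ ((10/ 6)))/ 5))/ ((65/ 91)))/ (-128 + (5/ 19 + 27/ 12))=-4197024/ 6755375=-0.62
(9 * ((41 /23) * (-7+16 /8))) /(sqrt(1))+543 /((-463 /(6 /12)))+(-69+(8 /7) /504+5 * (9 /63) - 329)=-4490395115 /9392418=-478.09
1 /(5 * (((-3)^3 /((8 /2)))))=-4 /135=-0.03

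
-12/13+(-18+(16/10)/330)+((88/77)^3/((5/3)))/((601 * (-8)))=-18.92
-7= -7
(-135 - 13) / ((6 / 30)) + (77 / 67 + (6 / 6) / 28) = -1386017 / 1876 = -738.82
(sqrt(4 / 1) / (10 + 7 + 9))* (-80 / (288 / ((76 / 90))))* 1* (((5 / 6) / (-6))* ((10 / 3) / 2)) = 475 / 113724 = 0.00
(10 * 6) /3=20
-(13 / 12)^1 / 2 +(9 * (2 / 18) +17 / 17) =35 / 24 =1.46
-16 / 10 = -8 / 5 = -1.60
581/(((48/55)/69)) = 734965/16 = 45935.31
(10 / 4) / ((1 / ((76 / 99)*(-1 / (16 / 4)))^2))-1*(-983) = 19270571 / 19602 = 983.09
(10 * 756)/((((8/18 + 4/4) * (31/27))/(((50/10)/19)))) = 9185400/7657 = 1199.61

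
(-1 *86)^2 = 7396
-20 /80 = -0.25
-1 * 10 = -10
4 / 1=4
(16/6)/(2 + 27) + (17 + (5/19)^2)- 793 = -24366769/31407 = -775.84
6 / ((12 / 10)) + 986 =991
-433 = -433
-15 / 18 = -5 / 6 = -0.83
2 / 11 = 0.18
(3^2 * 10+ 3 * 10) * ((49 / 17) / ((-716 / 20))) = -29400 / 3043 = -9.66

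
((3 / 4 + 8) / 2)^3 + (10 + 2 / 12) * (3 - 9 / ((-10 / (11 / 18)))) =920309 / 7680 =119.83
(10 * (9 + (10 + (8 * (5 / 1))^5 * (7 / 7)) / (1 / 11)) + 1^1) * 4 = 45056004764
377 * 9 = 3393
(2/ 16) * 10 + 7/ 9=73/ 36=2.03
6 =6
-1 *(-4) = 4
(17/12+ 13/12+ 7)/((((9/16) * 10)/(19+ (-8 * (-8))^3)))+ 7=19924703/45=442771.18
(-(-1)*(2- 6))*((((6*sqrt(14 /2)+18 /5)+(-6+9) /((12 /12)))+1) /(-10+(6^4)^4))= -12*sqrt(7) /1410554953723- 76 /7052774768615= -0.00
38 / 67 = 0.57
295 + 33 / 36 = 3551 / 12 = 295.92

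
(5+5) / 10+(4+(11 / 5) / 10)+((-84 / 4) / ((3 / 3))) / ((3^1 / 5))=-1489 / 50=-29.78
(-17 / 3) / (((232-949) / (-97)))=-1649 / 2151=-0.77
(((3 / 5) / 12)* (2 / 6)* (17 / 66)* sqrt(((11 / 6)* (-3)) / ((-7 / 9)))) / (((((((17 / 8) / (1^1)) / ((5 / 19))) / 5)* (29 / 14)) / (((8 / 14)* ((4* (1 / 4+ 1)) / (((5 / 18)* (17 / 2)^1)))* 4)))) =960* sqrt(154) / 721259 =0.02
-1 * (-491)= 491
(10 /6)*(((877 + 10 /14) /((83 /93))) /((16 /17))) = 1011840 /581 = 1741.55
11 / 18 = 0.61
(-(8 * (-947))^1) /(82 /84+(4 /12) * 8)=106064 /51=2079.69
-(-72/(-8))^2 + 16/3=-227/3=-75.67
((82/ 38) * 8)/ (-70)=-164/ 665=-0.25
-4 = -4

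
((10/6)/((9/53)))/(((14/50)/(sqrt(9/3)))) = 6625 * sqrt(3)/189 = 60.71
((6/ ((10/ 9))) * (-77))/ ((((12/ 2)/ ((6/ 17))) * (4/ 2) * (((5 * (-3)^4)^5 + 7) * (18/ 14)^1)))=-1617/ 1852354213032440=-0.00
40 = 40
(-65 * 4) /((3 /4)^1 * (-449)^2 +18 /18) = -1040 /604807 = -0.00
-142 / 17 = -8.35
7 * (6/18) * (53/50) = 371/150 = 2.47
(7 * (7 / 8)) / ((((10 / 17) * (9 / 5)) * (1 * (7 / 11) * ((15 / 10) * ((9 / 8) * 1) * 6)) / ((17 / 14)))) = 3179 / 2916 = 1.09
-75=-75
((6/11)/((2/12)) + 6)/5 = 102/55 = 1.85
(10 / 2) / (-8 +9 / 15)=-25 / 37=-0.68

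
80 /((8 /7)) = 70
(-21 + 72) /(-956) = -51 /956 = -0.05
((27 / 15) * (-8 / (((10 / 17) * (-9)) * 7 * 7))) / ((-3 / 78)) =-1768 / 1225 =-1.44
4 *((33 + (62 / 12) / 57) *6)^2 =512297956 / 3249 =157678.66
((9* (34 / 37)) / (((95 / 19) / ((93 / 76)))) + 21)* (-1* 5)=-161859 / 1406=-115.12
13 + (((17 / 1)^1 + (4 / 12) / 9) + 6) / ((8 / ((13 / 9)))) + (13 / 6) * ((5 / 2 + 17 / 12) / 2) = 83213 / 3888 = 21.40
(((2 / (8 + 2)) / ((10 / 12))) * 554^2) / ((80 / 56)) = 6445236 / 125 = 51561.89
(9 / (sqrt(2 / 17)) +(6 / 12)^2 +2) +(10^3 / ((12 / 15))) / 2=9*sqrt(34) / 2 +2509 / 4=653.49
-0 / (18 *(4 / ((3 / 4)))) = 0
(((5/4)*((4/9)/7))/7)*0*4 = 0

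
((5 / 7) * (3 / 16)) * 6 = 45 / 56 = 0.80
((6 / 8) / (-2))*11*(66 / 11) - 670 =-2779 / 4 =-694.75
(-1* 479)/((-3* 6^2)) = 479/108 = 4.44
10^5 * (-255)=-25500000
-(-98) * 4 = 392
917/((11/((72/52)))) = 16506/143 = 115.43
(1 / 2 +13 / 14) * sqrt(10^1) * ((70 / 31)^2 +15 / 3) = 97050 * sqrt(10) / 6727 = 45.62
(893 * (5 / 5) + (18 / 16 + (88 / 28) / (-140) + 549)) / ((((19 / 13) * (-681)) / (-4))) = 12256751 / 2113370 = 5.80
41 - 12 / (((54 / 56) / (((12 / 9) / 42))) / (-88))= 6137 / 81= 75.77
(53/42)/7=53/294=0.18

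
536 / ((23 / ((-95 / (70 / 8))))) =-40736 / 161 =-253.02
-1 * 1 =-1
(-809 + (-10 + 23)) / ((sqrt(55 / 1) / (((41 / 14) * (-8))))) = 130544 * sqrt(55) / 385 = 2514.65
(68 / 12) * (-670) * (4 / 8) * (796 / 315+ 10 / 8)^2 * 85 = -438534792403 / 190512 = -2301874.91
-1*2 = -2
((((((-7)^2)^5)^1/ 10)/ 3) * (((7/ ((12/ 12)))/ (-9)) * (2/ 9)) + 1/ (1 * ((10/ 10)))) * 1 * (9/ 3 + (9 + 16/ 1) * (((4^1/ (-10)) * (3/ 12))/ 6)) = -15324272842/ 3645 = -4204190.08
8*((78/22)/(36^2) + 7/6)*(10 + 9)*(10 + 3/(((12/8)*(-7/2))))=1675.92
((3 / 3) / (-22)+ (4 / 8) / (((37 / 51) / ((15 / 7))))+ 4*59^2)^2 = 1573990886990916 / 8116801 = 193917639.10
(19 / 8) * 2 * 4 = 19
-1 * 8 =-8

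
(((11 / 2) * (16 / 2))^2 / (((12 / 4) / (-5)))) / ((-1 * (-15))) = -1936 / 9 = -215.11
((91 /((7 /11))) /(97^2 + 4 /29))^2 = 17197609 /74455308225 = 0.00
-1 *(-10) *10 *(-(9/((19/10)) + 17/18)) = -97150/171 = -568.13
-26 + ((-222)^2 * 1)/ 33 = 16142/ 11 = 1467.45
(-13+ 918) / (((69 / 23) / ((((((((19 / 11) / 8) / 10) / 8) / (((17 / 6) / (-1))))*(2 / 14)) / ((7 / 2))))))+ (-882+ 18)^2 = 218884567697 / 293216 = 746495.99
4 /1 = 4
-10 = -10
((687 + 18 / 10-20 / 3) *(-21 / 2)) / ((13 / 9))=-322308 / 65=-4958.58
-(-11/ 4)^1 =11/ 4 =2.75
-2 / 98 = -1 / 49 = -0.02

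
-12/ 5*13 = -156/ 5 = -31.20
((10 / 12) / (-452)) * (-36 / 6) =5 / 452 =0.01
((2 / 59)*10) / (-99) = -20 / 5841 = -0.00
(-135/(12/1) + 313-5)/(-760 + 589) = -1187/684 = -1.74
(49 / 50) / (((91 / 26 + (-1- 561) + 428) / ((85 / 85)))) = -0.01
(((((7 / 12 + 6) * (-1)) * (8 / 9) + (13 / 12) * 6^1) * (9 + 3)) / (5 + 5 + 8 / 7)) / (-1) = -245 / 351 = -0.70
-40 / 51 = -0.78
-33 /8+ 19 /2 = 5.38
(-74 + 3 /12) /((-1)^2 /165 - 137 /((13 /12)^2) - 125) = 8226075 /26962304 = 0.31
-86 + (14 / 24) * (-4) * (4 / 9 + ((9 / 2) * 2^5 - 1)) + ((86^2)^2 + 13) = 1476911024 / 27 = 54700408.30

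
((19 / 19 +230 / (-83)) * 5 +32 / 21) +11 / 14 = -22819 / 3486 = -6.55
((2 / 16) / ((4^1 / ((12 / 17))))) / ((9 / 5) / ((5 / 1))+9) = 25 / 10608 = 0.00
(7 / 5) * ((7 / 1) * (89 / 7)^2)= 1584.20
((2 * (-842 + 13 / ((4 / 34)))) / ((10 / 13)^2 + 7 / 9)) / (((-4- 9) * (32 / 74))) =6333327 / 33328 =190.03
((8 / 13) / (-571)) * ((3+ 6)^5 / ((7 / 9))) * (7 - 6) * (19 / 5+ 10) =-293355432 / 259805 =-1129.14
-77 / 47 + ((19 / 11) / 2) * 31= 25989 / 1034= 25.13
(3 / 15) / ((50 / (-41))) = -41 / 250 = -0.16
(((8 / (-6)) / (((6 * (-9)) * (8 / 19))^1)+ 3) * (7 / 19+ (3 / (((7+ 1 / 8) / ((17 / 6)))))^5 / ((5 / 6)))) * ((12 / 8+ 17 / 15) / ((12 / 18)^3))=256578666890419 / 2888121873600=88.84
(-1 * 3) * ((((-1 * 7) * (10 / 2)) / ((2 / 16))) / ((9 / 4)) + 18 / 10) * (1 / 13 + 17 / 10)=424963 / 650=653.79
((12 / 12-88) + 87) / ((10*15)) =0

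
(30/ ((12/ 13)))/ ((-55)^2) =13/ 1210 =0.01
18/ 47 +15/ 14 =957/ 658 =1.45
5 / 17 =0.29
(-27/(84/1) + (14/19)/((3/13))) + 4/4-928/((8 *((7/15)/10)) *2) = -1977421/1596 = -1238.99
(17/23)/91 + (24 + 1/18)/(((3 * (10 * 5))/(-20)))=-903974/282555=-3.20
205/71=2.89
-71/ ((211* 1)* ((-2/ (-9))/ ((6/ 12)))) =-639/ 844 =-0.76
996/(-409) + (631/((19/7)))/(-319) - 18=-52464391/2478949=-21.16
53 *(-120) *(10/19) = -63600/19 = -3347.37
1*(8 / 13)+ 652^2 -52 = 5525684 / 13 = 425052.62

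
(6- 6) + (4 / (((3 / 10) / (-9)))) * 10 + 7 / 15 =-17993 / 15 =-1199.53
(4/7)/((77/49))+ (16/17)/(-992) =4205/11594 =0.36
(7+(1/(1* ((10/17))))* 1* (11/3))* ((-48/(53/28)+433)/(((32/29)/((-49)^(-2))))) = 49747673/24432576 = 2.04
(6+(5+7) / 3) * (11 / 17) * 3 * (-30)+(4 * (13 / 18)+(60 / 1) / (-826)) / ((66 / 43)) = -1210517846 / 2085237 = -580.52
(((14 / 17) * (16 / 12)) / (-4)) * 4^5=-14336 / 51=-281.10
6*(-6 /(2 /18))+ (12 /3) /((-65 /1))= -21064 /65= -324.06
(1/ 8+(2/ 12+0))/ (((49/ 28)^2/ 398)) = 796/ 21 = 37.90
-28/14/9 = -2/9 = -0.22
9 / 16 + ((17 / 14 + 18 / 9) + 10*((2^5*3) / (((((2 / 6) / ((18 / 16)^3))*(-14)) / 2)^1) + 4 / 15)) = -194665 / 336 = -579.36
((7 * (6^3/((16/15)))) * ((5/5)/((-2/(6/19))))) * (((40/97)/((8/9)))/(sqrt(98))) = -54675 * sqrt(2)/7372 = -10.49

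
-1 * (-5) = 5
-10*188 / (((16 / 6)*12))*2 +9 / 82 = -4813 / 41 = -117.39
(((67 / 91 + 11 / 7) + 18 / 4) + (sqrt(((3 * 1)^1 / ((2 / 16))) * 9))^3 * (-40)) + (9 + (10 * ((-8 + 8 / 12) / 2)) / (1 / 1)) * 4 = -51840 * sqrt(6) - 8101 / 78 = -127085.41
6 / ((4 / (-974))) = -1461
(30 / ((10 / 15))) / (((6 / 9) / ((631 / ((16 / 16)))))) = 85185 / 2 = 42592.50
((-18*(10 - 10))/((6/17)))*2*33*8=0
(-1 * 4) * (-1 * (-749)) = -2996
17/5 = 3.40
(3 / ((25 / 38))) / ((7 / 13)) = 1482 / 175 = 8.47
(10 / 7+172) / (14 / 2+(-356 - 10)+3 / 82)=-0.48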